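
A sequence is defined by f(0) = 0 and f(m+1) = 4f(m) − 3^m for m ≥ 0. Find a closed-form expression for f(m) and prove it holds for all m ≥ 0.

Claim: f(m) = -4^m + 3^m.

Base case: f(0) = 0, and -4^0 + 3^0 = -1 + 1 = 0.
Assume f(r) = -4^r + 3^r for some r ≥ 0.
Then f(r+1) = 4f(r) − 3^r = 4·(-4^r + 3^r) − 3^r = -4^{r+1} + 4·3^r − 3^r = -4^{r+1} + 3·3^r = -4^{r+1} + 3^{r+1}.
This completes the inductive step, so f(m) = -4^m + 3^m for all m ≥ 0.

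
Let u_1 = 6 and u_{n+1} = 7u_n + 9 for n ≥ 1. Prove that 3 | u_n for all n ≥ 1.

Base case: u_1 = 6 = 3·2, so 3 | u_1.
Assume 3 | u_j, so u_j = 3t for some integer t.
Then u_{j+1} = 7u_j + 9 = 7·(3t) + 9 = 3(7t + 3), so 3 | u_{j+1}.
This completes the inductive step, so 3 | u_n for all n ≥ 1.

3 | u_n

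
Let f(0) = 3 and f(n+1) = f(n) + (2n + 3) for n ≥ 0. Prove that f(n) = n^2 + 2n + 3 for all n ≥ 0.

Base case: f(0) = 3, and 0^2 + 2·0 + 3 = 3.
Assume f(r) = r^2 + 2r + 3.
Then f(r+1) = f(r) + (2r + 3) = (r^2 + 2r + 3) + (2r + 3) = r^2 + 4r + 6,
and (r+1)^2 + 2·(r+1) + 3 = r^2 + 4r + 6.
Hence f(n) = n^2 + 2n + 3 for every n ≥ 0, by induction.

f(n) = n^2 + 2n + 3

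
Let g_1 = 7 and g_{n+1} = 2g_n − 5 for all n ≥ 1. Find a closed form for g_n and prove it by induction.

Claim: g_n = 2^n + 5.

Base case: g_1 = 7, and 2^1 + 5 = 2 + 5 = 7.
Assume g_k = 2^k + 5 for some k ≥ 1.
Then g_{k+1} = 2g_k − 5 = 2·(2^k + 5) − 5 = 2^{k+1} + 10 − 5 = 2^{k+1} + 5.
So the formula holds for k+1, and by induction g_n = 2^n + 5 for all n ≥ 1.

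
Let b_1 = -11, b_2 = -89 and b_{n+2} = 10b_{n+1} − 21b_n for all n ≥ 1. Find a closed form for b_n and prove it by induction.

Claim: b_n = 3^n − 2·7^n.

Base cases: b_1 = -11 and 3^1 − 2·7^1 = -11; b_2 = -89 and 3^2 − 2·7^2 = -89.
Assume b_j = 3^j − 2·7^j for all 1 ≤ j ≤ m, where m ≥ 2.
Then b_{m+1} = 10b_m − 21b_{m−1} = 10·(3^m − 2·7^m) − 21·(3^{m−1} − 2·7^{m−1}) = (10·3 − 21)3^{m−1} − 2·(10·7 − 21)7^{m−1} = 9·3^{m−1} − 98·7^{m−1} = 3^{m+1} − 2·7^{m+1}.
Hence b_n = 3^n − 2·7^n for every n ≥ 1, by strong induction.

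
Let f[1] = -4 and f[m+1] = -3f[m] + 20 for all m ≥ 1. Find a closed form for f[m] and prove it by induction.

Claim: f[m] = 3·(-3)^m + 5.

Base case: f[1] = -4, and 3·(-3)^1 + 5 = -9 + 5 = -4.
Assume f[k] = 3·(-3)^k + 5 for some k ≥ 1.
Then f[k+1] = -3f[k] + 20 = -3·(3·(-3)^k + 5) + 20 = -9·(-3)^k − 15 + 20 = 3·(-3)^{k+1} + 5.
So the formula holds for k+1, and by induction f[m] = 3·(-3)^m + 5 for all m ≥ 1.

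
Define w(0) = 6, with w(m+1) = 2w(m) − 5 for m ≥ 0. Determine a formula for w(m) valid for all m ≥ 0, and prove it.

Claim: w(m) = 2^m + 5.

Base case: w(0) = 6, and 2^0 + 5 = 1 + 5 = 6.
Assume w(r) = 2^r + 5 for some r ≥ 0.
Then w(r+1) = 2w(r) − 5 = 2·(2^r + 5) − 5 = 2^{r+1} + 10 − 5 = 2^{r+1} + 5.
Hence w(m) = 2^m + 5 for every m ≥ 0, by induction.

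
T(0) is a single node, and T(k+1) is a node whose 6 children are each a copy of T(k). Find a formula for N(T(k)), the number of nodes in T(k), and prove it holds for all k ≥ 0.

Claim: N(T(k)) = (6^{k+1} − 1)/5.

Base case: N(T(0)) = 1, and (6^{0+1} − 1)/5 = 1.
Assume N(T(r)) = (6^{r+1} − 1)/5.
Then N(T(r+1)) = 1 + 6N(T(r)) = 1 + 6·(6^{r+1} − 1)/5 = 1 + (6^{r+2} − 6)/5 = (5 + 6^{r+2} − 6)/5 = (6^{r+2} − 1)/5.
This completes the inductive step, so N(T(k)) = (6^{k+1} − 1)/5 for all k ≥ 0.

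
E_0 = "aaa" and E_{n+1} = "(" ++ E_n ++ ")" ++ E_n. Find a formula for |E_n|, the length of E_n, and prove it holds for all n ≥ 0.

Claim: |E_n| = 5·2^n − 2.

Base case: |E_0| = 3, and 5·2^0 − 2 = 3.
Assume |E_r| = 5·2^r − 2.
Then |E_{r+1}| = 1 + |E_r| + 1 + |E_r| = 2|E_r| + 2 = 2(5·2^r − 2) + 2 = 5·2^{r+1} − 4 + 2 = 5·2^{r+1} − 2.
Hence |E_n| = 5·2^n − 2 for every n ≥ 0, by induction.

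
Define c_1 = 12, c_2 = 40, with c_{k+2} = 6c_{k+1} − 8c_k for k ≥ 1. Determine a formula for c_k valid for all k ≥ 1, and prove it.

Claim: c_k = 2·4^k + 2·2^k.

Base cases: c_1 = 12 and 2·4^1 + 2·2^1 = 12; c_2 = 40 and 2·4^2 + 2·2^2 = 40.
Assume c_j = 2·4^j + 2·2^j for all 1 ≤ j ≤ r, where r ≥ 2.
Then c_{r+1} = 6c_r − 8c_{r−1} = 6·(2·4^r + 2·2^r) − 8·(2·4^{r−1} + 2·2^{r−1}) = 2·(6·4 − 8)4^{r−1} + 2·(6·2 − 8)2^{r−1} = 32·4^{r−1} + 8·2^{r−1} = 2·4^{r+1} + 2·2^{r+1}.
This completes the inductive step, so c_k = 2·4^k + 2·2^k for all k ≥ 1.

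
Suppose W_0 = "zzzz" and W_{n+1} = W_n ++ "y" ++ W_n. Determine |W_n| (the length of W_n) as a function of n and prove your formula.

Claim: |W_n| = 5·2^n − 1.

Base case: |W_0| = 4, and 5·2^0 − 1 = 4.
Assume |W_k| = 5·2^k − 1.
Then |W_{k+1}| = |W_k| + 1 + |W_k| = 2|W_k| + 1 = 2(5·2^k − 1) + 1 = 5·2^{k+1} − 2 + 1 = 5·2^{k+1} − 1.
So the formula holds for k+1, and by induction |W_n| = 5·2^n − 1 for all n ≥ 0.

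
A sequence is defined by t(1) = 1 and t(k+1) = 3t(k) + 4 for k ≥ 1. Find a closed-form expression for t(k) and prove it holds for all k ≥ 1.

Claim: t(k) = 3^k − 2.

Base case: t(1) = 1, and 3^1 − 2 = 3 − 2 = 1.
Assume t(m) = 3^m − 2 for some m ≥ 1.
Then t(m+1) = 3t(m) + 4 = 3·(3^m − 2) + 4 = 3^{m+1} − 6 + 4 = 3^{m+1} − 2.
By induction, t(k) = 3^k − 2 for all k ≥ 1.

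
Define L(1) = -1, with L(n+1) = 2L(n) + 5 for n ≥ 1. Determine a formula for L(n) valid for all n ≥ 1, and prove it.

Claim: L(n) = 2^{n+1} − 5.

Base case: L(1) = -1, and 2^{1+1} − 5 = 4 − 5 = -1.
Assume L(r) = 2^{r+1} − 5 for some r ≥ 1.
Then L(r+1) = 2L(r) + 5 = 2·(2^{r+1} − 5) + 5 = 2^{r+2} − 10 + 5 = 2^{r+2} − 5.
By induction, L(n) = 2^{n+1} − 5 for all n ≥ 1.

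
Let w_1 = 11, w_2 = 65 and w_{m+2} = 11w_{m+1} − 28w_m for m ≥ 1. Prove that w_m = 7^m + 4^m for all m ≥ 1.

Base cases: w_1 = 11 and 7^1 + 4^1 = 11; w_2 = 65 and 7^2 + 4^2 = 65.
Assume w_j = 7^j + 4^j for all 1 ≤ j ≤ k, where k ≥ 2.
Then w_{k+1} = 11w_k − 28w_{k−1} = 11·(7^k + 4^k) − 28·(7^{k−1} + 4^{k−1}) = (11·7 − 28)7^{k−1} + (11·4 − 28)4^{k−1} = 49·7^{k−1} + 16·4^{k−1} = 7^{k+1} + 4^{k+1}.
By strong induction, w_m = 7^m + 4^m for all m ≥ 1.

w_m = 7^m + 4^m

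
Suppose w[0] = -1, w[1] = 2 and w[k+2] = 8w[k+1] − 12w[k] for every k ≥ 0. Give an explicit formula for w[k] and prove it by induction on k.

Claim: w[k] = 6^k − 2·2^k.

Base cases: w[0] = -1 and 6^0 − 2·2^0 = -1; w[1] = 2 and 6^1 − 2·2^1 = 2.
Assume w[j] = 6^j − 2·2^j for all 0 ≤ j ≤ m, where m ≥ 1.
Then w[m+1] = 8w[m] − 12w[m−1] = 8·(6^m − 2·2^m) − 12·(6^{m−1} − 2·2^{m−1}) = (8·6 − 12)6^{m−1} − 2·(8·2 − 12)2^{m−1} = 36·6^{m−1} − 8·2^{m−1} = 6^{m+1} − 2·2^{m+1}.
By strong induction, w[k] = 6^k − 2·2^k for all k ≥ 0.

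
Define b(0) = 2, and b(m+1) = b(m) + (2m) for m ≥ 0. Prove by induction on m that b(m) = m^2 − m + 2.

Base case: b(0) = 2, and 0^2 − 0 + 2 = 2.
Assume b(k) = k^2 − k + 2.
Then b(k+1) = b(k) + (2k) = (k^2 − k + 2) + (2k) = k^2 + k + 2,
and (k+1)^2 − (k+1) + 2 = k^2 + k + 2.
This completes the inductive step, so b(m) = m^2 − m + 2 for all m ≥ 0.

b(m) = m^2 − m + 2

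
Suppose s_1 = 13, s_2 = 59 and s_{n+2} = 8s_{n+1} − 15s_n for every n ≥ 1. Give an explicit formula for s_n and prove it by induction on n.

Claim: s_n = 3^n + 2·5^n.

Base cases: s_1 = 13 and 3^1 + 2·5^1 = 13; s_2 = 59 and 3^2 + 2·5^2 = 59.
Assume s_j = 3^j + 2·5^j for all 1 ≤ j ≤ m, where m ≥ 2.
Then s_{m+1} = 8s_m − 15s_{m−1} = 8·(3^m + 2·5^m) − 15·(3^{m−1} + 2·5^{m−1}) = (8·3 − 15)3^{m−1} + 2·(8·5 − 15)5^{m−1} = 9·3^{m−1} + 50·5^{m−1} = 3^{m+1} + 2·5^{m+1}.
This completes the inductive step, so s_n = 3^n + 2·5^n for all n ≥ 1.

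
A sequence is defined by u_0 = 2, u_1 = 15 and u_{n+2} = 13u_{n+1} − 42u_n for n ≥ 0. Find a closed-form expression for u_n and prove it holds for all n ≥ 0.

Claim: u_n = 3·7^n − 6^n.

Base cases: u_0 = 2 and 3·7^0 − 6^0 = 2; u_1 = 15 and 3·7^1 − 6^1 = 15.
Assume u_j = 3·7^j − 6^j for all 0 ≤ j ≤ k, where k ≥ 1.
Then u_{k+1} = 13u_k − 42u_{k−1} = 13·(3·7^k − 6^k) − 42·(3·7^{k−1} − 6^{k−1}) = 3·(13·7 − 42)7^{k−1} − (13·6 − 42)6^{k−1} = 147·7^{k−1} − 36·6^{k−1} = 3·7^{k+1} − 6^{k+1}.
This completes the inductive step, so u_n = 3·7^n − 6^n for all n ≥ 0.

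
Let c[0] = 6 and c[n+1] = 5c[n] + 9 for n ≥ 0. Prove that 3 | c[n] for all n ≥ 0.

Base case: c[0] = 6 = 3·2, so 3 | c[0].
Assume 3 | c[m], so c[m] = 3t for some integer t.
Then c[m+1] = 5c[m] + 9 = 5·(3t) + 9 = 3(5t + 3), so 3 | c[m+1].
So the property holds for m+1, and by induction 3 | c[n] for all n ≥ 0.

3 | c[n]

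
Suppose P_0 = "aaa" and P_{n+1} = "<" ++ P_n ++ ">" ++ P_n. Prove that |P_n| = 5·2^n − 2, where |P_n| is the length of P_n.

Base case: |P_0| = 3, and 5·2^0 − 2 = 3.
Assume |P_m| = 5·2^m − 2.
Then |P_{m+1}| = 1 + |P_m| + 1 + |P_m| = 2|P_m| + 2 = 2(5·2^m − 2) + 2 = 5·2^{m+1} − 4 + 2 = 5·2^{m+1} − 2.
This completes the inductive step, so |P_n| = 5·2^n − 2 for all n ≥ 0.

|P_n| = 5·2^n − 2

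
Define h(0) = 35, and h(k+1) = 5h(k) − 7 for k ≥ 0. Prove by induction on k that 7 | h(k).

Base case: h(0) = 35 = 7·5, so 7 | h(0).
Assume 7 | h(j), so h(j) = 7t for some integer t.
Then h(j+1) = 5h(j) − 7 = 5·(7t) − 7 = 7(5t − 1), so 7 | h(j+1).
This completes the inductive step, so 7 | h(k) for all k ≥ 0.

7 | h(k)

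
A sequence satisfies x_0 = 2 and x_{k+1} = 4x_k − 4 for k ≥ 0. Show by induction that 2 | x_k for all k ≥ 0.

Base case: x_0 = 2 = 2·1, so 2 | x_0.
Assume 2 | x_r, so x_r = 2t for some integer t.
Then x_{r+1} = 4x_r − 4 = 4·(2t) − 4 = 2(4t − 2), so 2 | x_{r+1}.
So the property holds for r+1, and by induction 2 | x_k for all k ≥ 0.

2 | x_k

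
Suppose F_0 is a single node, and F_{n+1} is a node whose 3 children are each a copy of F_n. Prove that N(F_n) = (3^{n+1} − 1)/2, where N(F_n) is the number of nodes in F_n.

Base case: N(F_0) = 1, and (3^{0+1} − 1)/2 = 1.
Assume N(F_j) = (3^{j+1} − 1)/2.
Then N(F_{j+1}) = 1 + 3N(F_j) = 1 + 3·(3^{j+1} − 1)/2 = 1 + (3^{j+2} − 3)/2 = (2 + 3^{j+2} − 3)/2 = (3^{j+2} − 1)/2.
By induction, N(F_n) = (3^{n+1} − 1)/2 for all n ≥ 0.

N(F_n) = (3^{n+1} − 1)/2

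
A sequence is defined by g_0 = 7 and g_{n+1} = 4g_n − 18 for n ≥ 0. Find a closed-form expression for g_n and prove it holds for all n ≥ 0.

Claim: g_n = 4^n + 6.

Base case: g_0 = 7, and 4^0 + 6 = 1 + 6 = 7.
Assume g_r = 4^r + 6 for some r ≥ 0.
Then g_{r+1} = 4g_r − 18 = 4·(4^r + 6) − 18 = 4^{r+1} + 24 − 18 = 4^{r+1} + 6.
By induction, g_n = 4^n + 6 for all n ≥ 0.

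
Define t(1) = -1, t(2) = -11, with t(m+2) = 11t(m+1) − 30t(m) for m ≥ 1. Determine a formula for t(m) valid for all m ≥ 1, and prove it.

Claim: t(m) = 5^m − 6^m.

Base cases: t(1) = -1 and 5^1 − 6^1 = -1; t(2) = -11 and 5^2 − 6^2 = -11.
Assume t(i) = 5^i − 6^i for all 1 ≤ i ≤ j, where j ≥ 2.
Then t(j+1) = 11t(j) − 30t(j−1) = 11·(5^j − 6^j) − 30·(5^{j−1} − 6^{j−1}) = (11·5 − 30)5^{j−1} − (11·6 − 30)6^{j−1} = 25·5^{j−1} − 36·6^{j−1} = 5^{j+1} − 6^{j+1}.
This completes the inductive step, so t(m) = 5^m − 6^m for all m ≥ 1.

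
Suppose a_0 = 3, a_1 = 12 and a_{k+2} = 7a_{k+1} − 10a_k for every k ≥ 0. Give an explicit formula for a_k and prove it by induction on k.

Claim: a_k = 2^k + 2·5^k.

Base cases: a_0 = 3 and 2^0 + 2·5^0 = 3; a_1 = 12 and 2^1 + 2·5^1 = 12.
Assume a_j = 2^j + 2·5^j for all 0 ≤ j ≤ r, where r ≥ 1.
Then a_{r+1} = 7a_r − 10a_{r−1} = 7·(2^r + 2·5^r) − 10·(2^{r−1} + 2·5^{r−1}) = (7·2 − 10)2^{r−1} + 2·(7·5 − 10)5^{r−1} = 4·2^{r−1} + 50·5^{r−1} = 2^{r+1} + 2·5^{r+1}.
By strong induction, a_k = 2^k + 2·5^k for all k ≥ 0.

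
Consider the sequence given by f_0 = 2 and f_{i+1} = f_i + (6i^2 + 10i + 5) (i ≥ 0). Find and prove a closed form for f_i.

Claim: f_i = 2i^3 + 2i^2 + i + 2.

Base case: f_0 = 2, and 2·0^3 + 2·0^2 + 0 + 2 = 2.
Assume f_r = 2r^3 + 2r^2 + r + 2.
Then f_{r+1} = f_r + (6r^2 + 10r + 5) = (2r^3 + 2r^2 + r + 2) + (6r^2 + 10r + 5) = 2r^3 + 8r^2 + 11r + 7,
and 2·(r+1)^3 + 2·(r+1)^2 + (r+1) + 2 = 2r^3 + 8r^2 + 11r + 7.
By induction, f_i = 2i^3 + 2i^2 + i + 2 for all i ≥ 0.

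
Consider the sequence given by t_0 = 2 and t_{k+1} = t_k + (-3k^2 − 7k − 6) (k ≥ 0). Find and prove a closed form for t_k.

Claim: t_k = -k^3 − 2k^2 − 3k + 2.

Base case: t_0 = 2, and -0^3 − 2·0^2 − 3·0 + 2 = 2.
Assume t_r = -r^3 − 2r^2 − 3r + 2.
Then t_{r+1} = t_r + (-3r^2 − 7r − 6) = (-r^3 − 2r^2 − 3r + 2) + (-3r^2 − 7r − 6) = -r^3 − 5r^2 − 10r − 4,
and -(r+1)^3 − 2·(r+1)^2 − 3·(r+1) + 2 = -r^3 − 5r^2 − 10r − 4.
Hence t_k = -k^3 − 2k^2 − 3k + 2 for every k ≥ 0, by induction.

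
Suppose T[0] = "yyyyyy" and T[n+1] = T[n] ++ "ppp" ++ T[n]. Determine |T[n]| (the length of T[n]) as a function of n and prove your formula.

Claim: |T[n]| = 9·2^n − 3.

Base case: |T[0]| = 6, and 9·2^0 − 3 = 6.
Assume |T[r]| = 9·2^r − 3.
Then |T[r+1]| = |T[r]| + 3 + |T[r]| = 2|T[r]| + 3 = 2(9·2^r − 3) + 3 = 9·2^{r+1} − 6 + 3 = 9·2^{r+1} − 3.
Hence |T[n]| = 9·2^n − 3 for every n ≥ 0, by induction.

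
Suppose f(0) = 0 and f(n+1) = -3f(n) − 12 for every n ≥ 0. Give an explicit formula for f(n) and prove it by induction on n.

Claim: f(n) = 3·(-3)^n − 3.

Base case: f(0) = 0, and 3·(-3)^0 − 3 = 3 − 3 = 0.
Assume f(j) = 3·(-3)^j − 3 for some j ≥ 0.
Then f(j+1) = -3f(j) − 12 = -3·(3·(-3)^j − 3) − 12 = -9·(-3)^j + 9 − 12 = 3·(-3)^{j+1} − 3.
So the formula holds for j+1, and by induction f(n) = 3·(-3)^n − 3 for all n ≥ 0.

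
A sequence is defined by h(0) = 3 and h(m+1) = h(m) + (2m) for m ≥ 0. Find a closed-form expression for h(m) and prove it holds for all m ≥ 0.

Claim: h(m) = m^2 − m + 3.

Base case: h(0) = 3, and 0^2 − 0 + 3 = 3.
Assume h(k) = k^2 − k + 3.
Then h(k+1) = h(k) + (2k) = (k^2 − k + 3) + (2k) = k^2 + k + 3,
and (k+1)^2 − (k+1) + 3 = k^2 + k + 3.
Hence h(m) = m^2 − m + 3 for every m ≥ 0, by induction.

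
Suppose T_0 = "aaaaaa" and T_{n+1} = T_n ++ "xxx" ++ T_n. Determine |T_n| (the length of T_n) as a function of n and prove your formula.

Claim: |T_n| = 9·2^n − 3.

Base case: |T_0| = 6, and 9·2^0 − 3 = 6.
Assume |T_k| = 9·2^k − 3.
Then |T_{k+1}| = |T_k| + 3 + |T_k| = 2|T_k| + 3 = 2(9·2^k − 3) + 3 = 9·2^{k+1} − 6 + 3 = 9·2^{k+1} − 3.
Hence |T_n| = 9·2^n − 3 for every n ≥ 0, by induction.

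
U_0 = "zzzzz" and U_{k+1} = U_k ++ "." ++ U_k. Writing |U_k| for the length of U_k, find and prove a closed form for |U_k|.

Claim: |U_k| = 6·2^k − 1.

Base case: |U_0| = 5, and 6·2^0 − 1 = 5.
Assume |U_j| = 6·2^j − 1.
Then |U_{j+1}| = |U_j| + 1 + |U_j| = 2|U_j| + 1 = 2(6·2^j − 1) + 1 = 6·2^{j+1} − 2 + 1 = 6·2^{j+1} − 1.
By induction, |U_k| = 6·2^k − 1 for all k ≥ 0.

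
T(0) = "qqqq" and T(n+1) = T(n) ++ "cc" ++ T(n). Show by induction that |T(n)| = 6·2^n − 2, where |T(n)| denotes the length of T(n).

Base case: |T(0)| = 4, and 6·2^0 − 2 = 4.
Assume |T(j)| = 6·2^j − 2.
Then |T(j+1)| = |T(j)| + 2 + |T(j)| = 2|T(j)| + 2 = 2(6·2^j − 2) + 2 = 6·2^{j+1} − 4 + 2 = 6·2^{j+1} − 2.
This completes the inductive step, so |T(n)| = 6·2^n − 2 for all n ≥ 0.

|T(n)| = 6·2^n − 2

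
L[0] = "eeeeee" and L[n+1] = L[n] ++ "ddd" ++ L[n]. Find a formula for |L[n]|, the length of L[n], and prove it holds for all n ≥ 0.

Claim: |L[n]| = 9·2^n − 3.

Base case: |L[0]| = 6, and 9·2^0 − 3 = 6.
Assume |L[m]| = 9·2^m − 3.
Then |L[m+1]| = |L[m]| + 3 + |L[m]| = 2|L[m]| + 3 = 2(9·2^m − 3) + 3 = 9·2^{m+1} − 6 + 3 = 9·2^{m+1} − 3.
By induction, |L[n]| = 9·2^n − 3 for all n ≥ 0.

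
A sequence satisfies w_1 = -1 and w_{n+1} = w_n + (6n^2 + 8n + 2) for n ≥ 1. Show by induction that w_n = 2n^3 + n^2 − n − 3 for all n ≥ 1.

Base case: w_1 = -1, and 2·1^3 + 1^2 − 1 − 3 = -1.
Assume w_m = 2m^3 + m^2 − m − 3.
Then w_{m+1} = w_m + (6m^2 + 8m + 2) = (2m^3 + m^2 − m − 3) + (6m^2 + 8m + 2) = 2m^3 + 7m^2 + 7m − 1,
and 2·(m+1)^3 + (m+1)^2 − (m+1) − 3 = 2m^3 + 7m^2 + 7m − 1.
By induction, w_n = 2n^3 + n^2 − n − 3 for all n ≥ 1.

w_n = 2n^3 + n^2 − n − 3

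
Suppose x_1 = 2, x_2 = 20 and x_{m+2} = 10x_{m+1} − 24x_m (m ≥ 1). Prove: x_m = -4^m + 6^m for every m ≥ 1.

Base cases: x_1 = 2 and -4^1 + 6^1 = 2; x_2 = 20 and -4^2 + 6^2 = 20.
Assume x_i = -4^i + 6^i for all 1 ≤ i ≤ j, where j ≥ 2.
Then x_{j+1} = 10x_j − 24x_{j−1} = 10·(-4^j + 6^j) − 24·(-4^{j−1} + 6^{j−1}) = -(10·4 − 24)4^{j−1} + (10·6 − 24)6^{j−1} = -16·4^{j−1} + 36·6^{j−1} = -4^{j+1} + 6^{j+1}.
Hence x_m = -4^m + 6^m for every m ≥ 1, by strong induction.

x_m = -4^m + 6^m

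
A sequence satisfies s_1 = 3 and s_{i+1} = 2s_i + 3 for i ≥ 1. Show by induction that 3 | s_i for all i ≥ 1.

Base case: s_1 = 3 = 3·1, so 3 | s_1.
Assume 3 | s_m, so s_m = 3t for some integer t.
Then s_{m+1} = 2s_m + 3 = 2·(3t) + 3 = 3(2t + 1), so 3 | s_{m+1}.
This completes the inductive step, so 3 | s_i for all i ≥ 1.

3 | s_i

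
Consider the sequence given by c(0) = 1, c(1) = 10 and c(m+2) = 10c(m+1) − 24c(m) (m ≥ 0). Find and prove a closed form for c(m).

Claim: c(m) = 3·6^m − 2·4^m.

Base cases: c(0) = 1 and 3·6^0 − 2·4^0 = 1; c(1) = 10 and 3·6^1 − 2·4^1 = 10.
Assume c(j) = 3·6^j − 2·4^j for all 0 ≤ j ≤ r, where r ≥ 1.
Then c(r+1) = 10c(r) − 24c(r−1) = 10·(3·6^r − 2·4^r) − 24·(3·6^{r−1} − 2·4^{r−1}) = 3·(10·6 − 24)6^{r−1} − 2·(10·4 − 24)4^{r−1} = 108·6^{r−1} − 32·4^{r−1} = 3·6^{r+1} − 2·4^{r+1}.
This completes the inductive step, so c(m) = 3·6^m − 2·4^m for all m ≥ 0.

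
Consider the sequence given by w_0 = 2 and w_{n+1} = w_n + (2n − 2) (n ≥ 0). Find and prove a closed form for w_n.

Claim: w_n = n^2 − 3n + 2.

Base case: w_0 = 2, and 0^2 − 3·0 + 2 = 2.
Assume w_j = j^2 − 3j + 2.
Then w_{j+1} = w_j + (2j − 2) = (j^2 − 3j + 2) + (2j − 2) = j^2 − j,
and (j+1)^2 − 3·(j+1) + 2 = j^2 − j.
By induction, w_n = n^2 − 3n + 2 for all n ≥ 0.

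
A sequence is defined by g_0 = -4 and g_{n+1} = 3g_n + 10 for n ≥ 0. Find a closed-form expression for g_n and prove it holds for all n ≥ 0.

Claim: g_n = 3^n − 5.

Base case: g_0 = -4, and 3^0 − 5 = 1 − 5 = -4.
Assume g_k = 3^k − 5 for some k ≥ 0.
Then g_{k+1} = 3g_k + 10 = 3·(3^k − 5) + 10 = 3^{k+1} − 15 + 10 = 3^{k+1} − 5.
Hence g_n = 3^n − 5 for every n ≥ 0, by induction.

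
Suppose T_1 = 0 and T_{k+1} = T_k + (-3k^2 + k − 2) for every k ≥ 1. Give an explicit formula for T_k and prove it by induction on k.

Claim: T_k = -k^3 + 2k^2 − 3k + 2.

Base case: T_1 = 0, and -1^3 + 2·1^2 − 3·1 + 2 = 0.
Assume T_m = -m^3 + 2m^2 − 3m + 2.
Then T_{m+1} = T_m + (-3m^2 + m − 2) = (-m^3 + 2m^2 − 3m + 2) + (-3m^2 + m − 2) = -m^3 − m^2 − 2m,
and -(m+1)^3 + 2·(m+1)^2 − 3·(m+1) + 2 = -m^3 − m^2 − 2m.
Hence T_k = -k^3 + 2k^2 − 3k + 2 for every k ≥ 1, by induction.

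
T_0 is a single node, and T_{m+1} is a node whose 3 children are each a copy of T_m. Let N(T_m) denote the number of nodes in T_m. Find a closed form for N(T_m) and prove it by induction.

Claim: N(T_m) = (3^{m+1} − 1)/2.

Base case: N(T_0) = 1, and (3^{0+1} − 1)/2 = 1.
Assume N(T_k) = (3^{k+1} − 1)/2.
Then N(T_{k+1}) = 1 + 3N(T_k) = 1 + 3·(3^{k+1} − 1)/2 = 1 + (3^{k+2} − 3)/2 = (2 + 3^{k+2} − 3)/2 = (3^{k+2} − 1)/2.
Hence N(T_m) = (3^{m+1} − 1)/2 for every m ≥ 0, by induction.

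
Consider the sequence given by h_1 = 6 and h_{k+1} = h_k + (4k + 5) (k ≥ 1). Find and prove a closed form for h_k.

Claim: h_k = 2k^2 + 3k + 1.

Base case: h_1 = 6, and 2·1^2 + 3·1 + 1 = 6.
Assume h_m = 2m^2 + 3m + 1.
Then h_{m+1} = h_m + (4m + 5) = (2m^2 + 3m + 1) + (4m + 5) = 2m^2 + 7m + 6,
and 2·(m+1)^2 + 3·(m+1) + 1 = 2m^2 + 7m + 6.
By induction, h_k = 2k^2 + 3k + 1 for all k ≥ 1.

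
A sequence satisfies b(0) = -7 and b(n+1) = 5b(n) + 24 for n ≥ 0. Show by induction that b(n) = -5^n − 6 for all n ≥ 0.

Base case: b(0) = -7, and -5^0 − 6 = -1 − 6 = -7.
Assume b(j) = -5^j − 6 for some j ≥ 0.
Then b(j+1) = 5b(j) + 24 = 5·(-5^j − 6) + 24 = -5^{j+1} − 30 + 24 = -5^{j+1} − 6.
So the formula holds for j+1, and by induction b(n) = -5^n − 6 for all n ≥ 0.

b(n) = -5^n − 6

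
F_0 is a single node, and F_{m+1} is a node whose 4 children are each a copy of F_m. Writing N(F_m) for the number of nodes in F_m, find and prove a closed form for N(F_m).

Claim: N(F_m) = (4^{m+1} − 1)/3.

Base case: N(F_0) = 1, and (4^{0+1} − 1)/3 = 1.
Assume N(F_r) = (4^{r+1} − 1)/3.
Then N(F_{r+1}) = 1 + 4N(F_r) = 1 + 4·(4^{r+1} − 1)/3 = 1 + (4^{r+2} − 4)/3 = (3 + 4^{r+2} − 4)/3 = (4^{r+2} − 1)/3.
Hence N(F_m) = (4^{m+1} − 1)/3 for every m ≥ 0, by induction.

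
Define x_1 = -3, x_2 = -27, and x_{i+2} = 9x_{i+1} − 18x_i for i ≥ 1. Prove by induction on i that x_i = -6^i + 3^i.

Base cases: x_1 = -3 and -6^1 + 3^1 = -3; x_2 = -27 and -6^2 + 3^2 = -27.
Assume x_j = -6^j + 3^j for all 1 ≤ j ≤ k, where k ≥ 2.
Then x_{k+1} = 9x_k − 18x_{k−1} = 9·(-6^k + 3^k) − 18·(-6^{k−1} + 3^{k−1}) = -(9·6 − 18)6^{k−1} + (9·3 − 18)3^{k−1} = -36·6^{k−1} + 9·3^{k−1} = -6^{k+1} + 3^{k+1}.
This completes the inductive step, so x_i = -6^i + 3^i for all i ≥ 1.

x_i = -6^i + 3^i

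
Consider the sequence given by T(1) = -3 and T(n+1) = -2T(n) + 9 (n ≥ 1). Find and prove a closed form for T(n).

Claim: T(n) = 3·(-2)^n + 3.

Base case: T(1) = -3, and 3·(-2)^1 + 3 = -6 + 3 = -3.
Assume T(j) = 3·(-2)^j + 3 for some j ≥ 1.
Then T(j+1) = -2T(j) + 9 = -2·(3·(-2)^j + 3) + 9 = -6·(-2)^j − 6 + 9 = 3·(-2)^{j+1} + 3.
So the formula holds for j+1, and by induction T(n) = 3·(-2)^n + 3 for all n ≥ 1.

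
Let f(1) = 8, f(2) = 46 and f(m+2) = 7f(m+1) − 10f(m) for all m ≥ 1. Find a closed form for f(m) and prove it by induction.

Claim: f(m) = 2·5^m − 2^m.

Base cases: f(1) = 8 and 2·5^1 − 2^1 = 8; f(2) = 46 and 2·5^2 − 2^2 = 46.
Assume f(i) = 2·5^i − 2^i for all 1 ≤ i ≤ j, where j ≥ 2.
Then f(j+1) = 7f(j) − 10f(j−1) = 7·(2·5^j − 2^j) − 10·(2·5^{j−1} − 2^{j−1}) = 2·(7·5 − 10)5^{j−1} − (7·2 − 10)2^{j−1} = 50·5^{j−1} − 4·2^{j−1} = 2·5^{j+1} − 2^{j+1}.
Hence f(m) = 2·5^m − 2^m for every m ≥ 1, by strong induction.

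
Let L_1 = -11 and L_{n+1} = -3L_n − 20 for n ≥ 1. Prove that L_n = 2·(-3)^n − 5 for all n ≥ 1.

Base case: L_1 = -11, and 2·(-3)^1 − 5 = -6 − 5 = -11.
Assume L_m = 2·(-3)^m − 5 for some m ≥ 1.
Then L_{m+1} = -3L_m − 20 = -3·(2·(-3)^m − 5) − 20 = -6·(-3)^m + 15 − 20 = 2·(-3)^{m+1} − 5.
Hence L_n = 2·(-3)^n − 5 for every n ≥ 1, by induction.

L_n = 2·(-3)^n − 5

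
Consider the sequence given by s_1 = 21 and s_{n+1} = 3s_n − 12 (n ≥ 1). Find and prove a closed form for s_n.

Claim: s_n = 5·3^n + 6.

Base case: s_1 = 21, and 5·3^1 + 6 = 15 + 6 = 21.
Assume s_k = 5·3^k + 6 for some k ≥ 1.
Then s_{k+1} = 3s_k − 12 = 3·(5·3^k + 6) − 12 = 15·3^k + 18 − 12 = 5·3^{k+1} + 6.
By induction, s_n = 5·3^n + 6 for all n ≥ 1.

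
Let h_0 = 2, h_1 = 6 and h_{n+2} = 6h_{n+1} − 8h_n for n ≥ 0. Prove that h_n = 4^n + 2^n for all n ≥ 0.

Base cases: h_0 = 2 and 4^0 + 2^0 = 2; h_1 = 6 and 4^1 + 2^1 = 6.
Assume h_j = 4^j + 2^j for all 0 ≤ j ≤ r, where r ≥ 1.
Then h_{r+1} = 6h_r − 8h_{r−1} = 6·(4^r + 2^r) − 8·(4^{r−1} + 2^{r−1}) = (6·4 − 8)4^{r−1} + (6·2 − 8)2^{r−1} = 16·4^{r−1} + 4·2^{r−1} = 4^{r+1} + 2^{r+1}.
This completes the inductive step, so h_n = 4^n + 2^n for all n ≥ 0.

h_n = 4^n + 2^n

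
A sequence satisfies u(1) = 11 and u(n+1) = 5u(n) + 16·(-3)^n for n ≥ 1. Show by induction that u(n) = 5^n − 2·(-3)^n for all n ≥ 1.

Base case: u(1) = 11, and 5^1 − 2·(-3)^1 = 5 + 6 = 11.
Assume u(r) = 5^r − 2·(-3)^r for some r ≥ 1.
Then u(r+1) = 5u(r) + 16·(-3)^r = 5·(5^r − 2·(-3)^r) + 16·(-3)^r = 5^{r+1} − 10·(-3)^r + 16·(-3)^r = 5^{r+1} + 6·(-3)^r = 5^{r+1} − 2·(-3)^{r+1}.
So the formula holds for r+1, and by induction u(n) = 5^n − 2·(-3)^n for all n ≥ 1.

u(n) = 5^n − 2·(-3)^n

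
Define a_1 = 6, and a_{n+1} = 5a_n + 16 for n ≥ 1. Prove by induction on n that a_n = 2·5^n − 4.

Base case: a_1 = 6, and 2·5^1 − 4 = 10 − 4 = 6.
Assume a_r = 2·5^r − 4 for some r ≥ 1.
Then a_{r+1} = 5a_r + 16 = 5·(2·5^r − 4) + 16 = 10·5^r − 20 + 16 = 2·5^{r+1} − 4.
Hence a_n = 2·5^n − 4 for every n ≥ 1, by induction.

a_n = 2·5^n − 4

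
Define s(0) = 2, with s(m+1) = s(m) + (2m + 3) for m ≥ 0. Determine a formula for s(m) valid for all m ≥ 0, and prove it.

Claim: s(m) = m^2 + 2m + 2.

Base case: s(0) = 2, and 0^2 + 2·0 + 2 = 2.
Assume s(j) = j^2 + 2j + 2.
Then s(j+1) = s(j) + (2j + 3) = (j^2 + 2j + 2) + (2j + 3) = j^2 + 4j + 5,
and (j+1)^2 + 2·(j+1) + 2 = j^2 + 4j + 5.
By induction, s(m) = m^2 + 2m + 2 for all m ≥ 0.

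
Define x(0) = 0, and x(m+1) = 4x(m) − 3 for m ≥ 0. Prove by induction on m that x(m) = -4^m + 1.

Base case: x(0) = 0, and -4^0 + 1 = -1 + 1 = 0.
Assume x(r) = -4^r + 1 for some r ≥ 0.
Then x(r+1) = 4x(r) − 3 = 4·(-4^r + 1) − 3 = -4^{r+1} + 4 − 3 = -4^{r+1} + 1.
So the formula holds for r+1, and by induction x(m) = -4^m + 1 for all m ≥ 0.

x(m) = -4^m + 1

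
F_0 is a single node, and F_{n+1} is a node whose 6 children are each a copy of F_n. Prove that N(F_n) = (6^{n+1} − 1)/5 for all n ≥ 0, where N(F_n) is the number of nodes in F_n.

Base case: N(F_0) = 1, and (6^{0+1} − 1)/5 = 1.
Assume N(F_j) = (6^{j+1} − 1)/5.
Then N(F_{j+1}) = 1 + 6N(F_j) = 1 + 6·(6^{j+1} − 1)/5 = 1 + (6^{j+2} − 6)/5 = (5 + 6^{j+2} − 6)/5 = (6^{j+2} − 1)/5.
This completes the inductive step, so N(F_n) = (6^{n+1} − 1)/5 for all n ≥ 0.

N(F_n) = (6^{n+1} − 1)/5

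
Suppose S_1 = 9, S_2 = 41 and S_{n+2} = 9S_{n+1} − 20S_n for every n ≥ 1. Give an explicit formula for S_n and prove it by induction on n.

Claim: S_n = 5^n + 4^n.

Base cases: S_1 = 9 and 5^1 + 4^1 = 9; S_2 = 41 and 5^2 + 4^2 = 41.
Assume S_i = 5^i + 4^i for all 1 ≤ i ≤ j, where j ≥ 2.
Then S_{j+1} = 9S_j − 20S_{j−1} = 9·(5^j + 4^j) − 20·(5^{j−1} + 4^{j−1}) = (9·5 − 20)5^{j−1} + (9·4 − 20)4^{j−1} = 25·5^{j−1} + 16·4^{j−1} = 5^{j+1} + 4^{j+1}.
So the formula holds for j+1, and by strong induction S_n = 5^n + 4^n for all n ≥ 1.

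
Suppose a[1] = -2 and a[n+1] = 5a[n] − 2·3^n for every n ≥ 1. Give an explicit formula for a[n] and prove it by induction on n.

Claim: a[n] = -5^n + 3^n.

Base case: a[1] = -2, and -5^1 + 3^1 = -5 + 3 = -2.
Assume a[m] = -5^m + 3^m for some m ≥ 1.
Then a[m+1] = 5a[m] − 2·3^m = 5·(-5^m + 3^m) − 2·3^m = -5^{m+1} + 5·3^m − 2·3^m = -5^{m+1} + 3·3^m = -5^{m+1} + 3^{m+1}.
So the formula holds for m+1, and by induction a[n] = -5^n + 3^n for all n ≥ 1.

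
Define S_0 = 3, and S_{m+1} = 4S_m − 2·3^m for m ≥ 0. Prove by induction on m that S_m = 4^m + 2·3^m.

Base case: S_0 = 3, and 4^0 + 2·3^0 = 1 + 2 = 3.
Assume S_r = 4^r + 2·3^r for some r ≥ 0.
Then S_{r+1} = 4S_r − 2·3^r = 4·(4^r + 2·3^r) − 2·3^r = 4^{r+1} + 8·3^r − 2·3^r = 4^{r+1} + 6·3^r = 4^{r+1} + 2·3^{r+1}.
By induction, S_m = 4^m + 2·3^m for all m ≥ 0.

S_m = 4^m + 2·3^m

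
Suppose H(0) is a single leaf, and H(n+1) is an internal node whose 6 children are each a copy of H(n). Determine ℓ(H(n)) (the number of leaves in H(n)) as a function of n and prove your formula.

Claim: ℓ(H(n)) = 6^n.

Base case: ℓ(H(0)) = 1, and 6^0 = 1.
Assume ℓ(H(j)) = 6^j.
Then ℓ(H(j+1)) = 6·ℓ(H(j)) = 6·6^j = 6^{j+1}.
This completes the inductive step, so ℓ(H(n)) = 6^n for all n ≥ 0.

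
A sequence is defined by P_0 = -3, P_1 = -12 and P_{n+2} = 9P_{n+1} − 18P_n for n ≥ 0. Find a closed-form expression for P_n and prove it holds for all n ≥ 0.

Claim: P_n = -6^n − 2·3^n.

Base cases: P_0 = -3 and -6^0 − 2·3^0 = -3; P_1 = -12 and -6^1 − 2·3^1 = -12.
Assume P_i = -6^i − 2·3^i for all 0 ≤ i ≤ j, where j ≥ 1.
Then P_{j+1} = 9P_j − 18P_{j−1} = 9·(-6^j − 2·3^j) − 18·(-6^{j−1} − 2·3^{j−1}) = -(9·6 − 18)6^{j−1} − 2·(9·3 − 18)3^{j−1} = -36·6^{j−1} − 18·3^{j−1} = -6^{j+1} − 2·3^{j+1}.
By strong induction, P_n = -6^n − 2·3^n for all n ≥ 0.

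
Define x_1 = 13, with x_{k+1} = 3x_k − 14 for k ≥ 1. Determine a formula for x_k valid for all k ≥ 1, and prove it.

Claim: x_k = 2·3^k + 7.

Base case: x_1 = 13, and 2·3^1 + 7 = 6 + 7 = 13.
Assume x_r = 2·3^r + 7 for some r ≥ 1.
Then x_{r+1} = 3x_r − 14 = 3·(2·3^r + 7) − 14 = 6·3^r + 21 − 14 = 2·3^{r+1} + 7.
This completes the inductive step, so x_k = 2·3^k + 7 for all k ≥ 1.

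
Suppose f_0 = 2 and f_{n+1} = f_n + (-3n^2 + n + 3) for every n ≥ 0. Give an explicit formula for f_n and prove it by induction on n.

Claim: f_n = -n^3 + 2n^2 + 2n + 2.

Base case: f_0 = 2, and -0^3 + 2·0^2 + 2·0 + 2 = 2.
Assume f_k = -k^3 + 2k^2 + 2k + 2.
Then f_{k+1} = f_k + (-3k^2 + k + 3) = (-k^3 + 2k^2 + 2k + 2) + (-3k^2 + k + 3) = -k^3 − k^2 + 3k + 5,
and -(k+1)^3 + 2·(k+1)^2 + 2·(k+1) + 2 = -k^3 − k^2 + 3k + 5.
This completes the inductive step, so f_n = -n^3 + 2n^2 + 2n + 2 for all n ≥ 0.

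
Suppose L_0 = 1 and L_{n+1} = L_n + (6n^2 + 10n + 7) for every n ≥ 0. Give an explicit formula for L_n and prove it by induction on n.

Claim: L_n = 2n^3 + 2n^2 + 3n + 1.

Base case: L_0 = 1, and 2·0^3 + 2·0^2 + 3·0 + 1 = 1.
Assume L_m = 2m^3 + 2m^2 + 3m + 1.
Then L_{m+1} = L_m + (6m^2 + 10m + 7) = (2m^3 + 2m^2 + 3m + 1) + (6m^2 + 10m + 7) = 2m^3 + 8m^2 + 13m + 8,
and 2·(m+1)^3 + 2·(m+1)^2 + 3·(m+1) + 1 = 2m^3 + 8m^2 + 13m + 8.
This completes the inductive step, so L_n = 2n^3 + 2n^2 + 3n + 1 for all n ≥ 0.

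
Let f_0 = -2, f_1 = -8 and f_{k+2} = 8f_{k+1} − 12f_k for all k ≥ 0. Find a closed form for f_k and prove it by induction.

Claim: f_k = -6^k − 2^k.

Base cases: f_0 = -2 and -6^0 − 2^0 = -2; f_1 = -8 and -6^1 − 2^1 = -8.
Assume f_i = -6^i − 2^i for all 0 ≤ i ≤ j, where j ≥ 1.
Then f_{j+1} = 8f_j − 12f_{j−1} = 8·(-6^j − 2^j) − 12·(-6^{j−1} − 2^{j−1}) = -(8·6 − 12)6^{j−1} − (8·2 − 12)2^{j−1} = -36·6^{j−1} − 4·2^{j−1} = -6^{j+1} − 2^{j+1}.
This completes the inductive step, so f_k = -6^k − 2^k for all k ≥ 0.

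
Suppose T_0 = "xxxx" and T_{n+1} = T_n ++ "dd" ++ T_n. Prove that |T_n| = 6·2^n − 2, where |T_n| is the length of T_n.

Base case: |T_0| = 4, and 6·2^0 − 2 = 4.
Assume |T_k| = 6·2^k − 2.
Then |T_{k+1}| = |T_k| + 2 + |T_k| = 2|T_k| + 2 = 2(6·2^k − 2) + 2 = 6·2^{k+1} − 4 + 2 = 6·2^{k+1} − 2.
This completes the inductive step, so |T_n| = 6·2^n − 2 for all n ≥ 0.

|T_n| = 6·2^n − 2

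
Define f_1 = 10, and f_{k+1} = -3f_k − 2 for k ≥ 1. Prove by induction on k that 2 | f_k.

Base case: f_1 = 10 = 2·5, so 2 | f_1.
Assume 2 | f_j, so f_j = 2t for some integer t.
Then f_{j+1} = -3f_j − 2 = -3·(2t) − 2 = 2(-3t − 1), so 2 | f_{j+1}.
By induction, 2 | f_k for all k ≥ 1.

2 | f_k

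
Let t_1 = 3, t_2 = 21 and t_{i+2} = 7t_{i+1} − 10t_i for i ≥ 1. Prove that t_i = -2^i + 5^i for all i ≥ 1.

Base cases: t_1 = 3 and -2^1 + 5^1 = 3; t_2 = 21 and -2^2 + 5^2 = 21.
Assume t_j = -2^j + 5^j for all 1 ≤ j ≤ r, where r ≥ 2.
Then t_{r+1} = 7t_r − 10t_{r−1} = 7·(-2^r + 5^r) − 10·(-2^{r−1} + 5^{r−1}) = -(7·2 − 10)2^{r−1} + (7·5 − 10)5^{r−1} = -4·2^{r−1} + 25·5^{r−1} = -2^{r+1} + 5^{r+1}.
So the formula holds for r+1, and by strong induction t_i = -2^i + 5^i for all i ≥ 1.

t_i = -2^i + 5^i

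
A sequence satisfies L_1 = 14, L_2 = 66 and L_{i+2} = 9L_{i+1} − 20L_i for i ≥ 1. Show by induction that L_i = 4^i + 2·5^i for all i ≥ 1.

Base cases: L_1 = 14 and 4^1 + 2·5^1 = 14; L_2 = 66 and 4^2 + 2·5^2 = 66.
Assume L_j = 4^j + 2·5^j for all 1 ≤ j ≤ r, where r ≥ 2.
Then L_{r+1} = 9L_r − 20L_{r−1} = 9·(4^r + 2·5^r) − 20·(4^{r−1} + 2·5^{r−1}) = (9·4 − 20)4^{r−1} + 2·(9·5 − 20)5^{r−1} = 16·4^{r−1} + 50·5^{r−1} = 4^{r+1} + 2·5^{r+1}.
This completes the inductive step, so L_i = 4^i + 2·5^i for all i ≥ 1.

L_i = 4^i + 2·5^i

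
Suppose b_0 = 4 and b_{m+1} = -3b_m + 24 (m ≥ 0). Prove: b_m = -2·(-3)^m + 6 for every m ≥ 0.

Base case: b_0 = 4, and -2·(-3)^0 + 6 = -2 + 6 = 4.
Assume b_j = -2·(-3)^j + 6 for some j ≥ 0.
Then b_{j+1} = -3b_j + 24 = -3·(-2·(-3)^j + 6) + 24 = 6·(-3)^j − 18 + 24 = -2·(-3)^{j+1} + 6.
Hence b_m = -2·(-3)^m + 6 for every m ≥ 0, by induction.

b_m = -2·(-3)^m + 6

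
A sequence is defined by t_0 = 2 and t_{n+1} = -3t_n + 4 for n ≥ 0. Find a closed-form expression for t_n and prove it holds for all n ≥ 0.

Claim: t_n = (-3)^n + 1.

Base case: t_0 = 2, and (-3)^0 + 1 = 1 + 1 = 2.
Assume t_m = (-3)^m + 1 for some m ≥ 0.
Then t_{m+1} = -3t_m + 4 = -3·((-3)^m + 1) + 4 = -3·(-3)^m − 3 + 4 = (-3)^{m+1} + 1.
By induction, t_n = (-3)^n + 1 for all n ≥ 0.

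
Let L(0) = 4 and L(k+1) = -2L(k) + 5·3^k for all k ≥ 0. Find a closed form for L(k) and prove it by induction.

Claim: L(k) = 3·(-2)^k + 3^k.

Base case: L(0) = 4, and 3·(-2)^0 + 3^0 = 3 + 1 = 4.
Assume L(r) = 3·(-2)^r + 3^r for some r ≥ 0.
Then L(r+1) = -2L(r) + 5·3^r = -2·(3·(-2)^r + 3^r) + 5·3^r = 3·(-2)^{r+1} − 2·3^r + 5·3^r = 3·(-2)^{r+1} + 3·3^r = 3·(-2)^{r+1} + 3^{r+1}.
So the formula holds for r+1, and by induction L(k) = 3·(-2)^k + 3^k for all k ≥ 0.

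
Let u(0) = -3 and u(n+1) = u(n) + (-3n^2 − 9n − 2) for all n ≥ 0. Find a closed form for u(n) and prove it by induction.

Claim: u(n) = -n^3 − 3n^2 + 2n − 3.

Base case: u(0) = -3, and -0^3 − 3·0^2 + 2·0 − 3 = -3.
Assume u(r) = -r^3 − 3r^2 + 2r − 3.
Then u(r+1) = u(r) + (-3r^2 − 9r − 2) = (-r^3 − 3r^2 + 2r − 3) + (-3r^2 − 9r − 2) = -r^3 − 6r^2 − 7r − 5,
and -(r+1)^3 − 3·(r+1)^2 + 2·(r+1) − 3 = -r^3 − 6r^2 − 7r − 5.
This completes the inductive step, so u(n) = -n^3 − 3n^2 + 2n − 3 for all n ≥ 0.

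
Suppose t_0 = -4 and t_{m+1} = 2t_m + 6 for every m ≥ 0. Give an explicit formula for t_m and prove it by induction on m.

Claim: t_m = 2^{m+1} − 6.

Base case: t_0 = -4, and 2^{0+1} − 6 = 2 − 6 = -4.
Assume t_r = 2^{r+1} − 6 for some r ≥ 0.
Then t_{r+1} = 2t_r + 6 = 2·(2^{r+1} − 6) + 6 = 2^{r+2} − 12 + 6 = 2^{r+2} − 6.
Hence t_m = 2^{m+1} − 6 for every m ≥ 0, by induction.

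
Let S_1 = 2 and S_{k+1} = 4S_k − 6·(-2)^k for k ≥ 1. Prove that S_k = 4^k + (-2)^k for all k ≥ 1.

Base case: S_1 = 2, and 4^1 + (-2)^1 = 4 − 2 = 2.
Assume S_r = 4^r + (-2)^r for some r ≥ 1.
Then S_{r+1} = 4S_r − 6·(-2)^r = 4·(4^r + (-2)^r) − 6·(-2)^r = 4^{r+1} + 4·(-2)^r − 6·(-2)^r = 4^{r+1} − 2·(-2)^r = 4^{r+1} + (-2)^{r+1}.
This completes the inductive step, so S_k = 4^k + (-2)^k for all k ≥ 1.

S_k = 4^k + (-2)^k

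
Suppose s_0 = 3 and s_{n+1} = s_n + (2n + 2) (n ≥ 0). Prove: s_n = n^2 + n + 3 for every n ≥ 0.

Base case: s_0 = 3, and 0^2 + 0 + 3 = 3.
Assume s_r = r^2 + r + 3.
Then s_{r+1} = s_r + (2r + 2) = (r^2 + r + 3) + (2r + 2) = r^2 + 3r + 5,
and (r+1)^2 + (r+1) + 3 = r^2 + 3r + 5.
By induction, s_n = n^2 + n + 3 for all n ≥ 0.

s_n = n^2 + n + 3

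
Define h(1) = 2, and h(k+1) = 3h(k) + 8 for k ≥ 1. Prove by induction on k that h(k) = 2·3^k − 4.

Base case: h(1) = 2, and 2·3^1 − 4 = 6 − 4 = 2.
Assume h(m) = 2·3^m − 4 for some m ≥ 1.
Then h(m+1) = 3h(m) + 8 = 3·(2·3^m − 4) + 8 = 6·3^m − 12 + 8 = 2·3^{m+1} − 4.
Hence h(k) = 2·3^k − 4 for every k ≥ 1, by induction.

h(k) = 2·3^k − 4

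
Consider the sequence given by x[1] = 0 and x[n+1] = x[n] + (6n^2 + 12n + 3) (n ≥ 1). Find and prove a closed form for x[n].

Claim: x[n] = 2n^3 + 3n^2 − 2n − 3.

Base case: x[1] = 0, and 2·1^3 + 3·1^2 − 2·1 − 3 = 0.
Assume x[m] = 2m^3 + 3m^2 − 2m − 3.
Then x[m+1] = x[m] + (6m^2 + 12m + 3) = (2m^3 + 3m^2 − 2m − 3) + (6m^2 + 12m + 3) = 2m^3 + 9m^2 + 10m,
and 2·(m+1)^3 + 3·(m+1)^2 − 2·(m+1) − 3 = 2m^3 + 9m^2 + 10m.
Hence x[n] = 2n^3 + 3n^2 − 2n − 3 for every n ≥ 1, by induction.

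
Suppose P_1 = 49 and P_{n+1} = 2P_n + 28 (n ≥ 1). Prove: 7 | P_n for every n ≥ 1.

Base case: P_1 = 49 = 7·7, so 7 | P_1.
Assume 7 | P_j, so P_j = 7t for some integer t.
Then P_{j+1} = 2P_j + 28 = 2·(7t) + 28 = 7(2t + 4), so 7 | P_{j+1}.
Hence 7 | P_n for every n ≥ 1, by induction.

7 | P_n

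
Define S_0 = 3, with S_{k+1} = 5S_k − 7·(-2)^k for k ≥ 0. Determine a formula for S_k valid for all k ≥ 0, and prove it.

Claim: S_k = 2·5^k + (-2)^k.

Base case: S_0 = 3, and 2·5^0 + (-2)^0 = 2 + 1 = 3.
Assume S_r = 2·5^r + (-2)^r for some r ≥ 0.
Then S_{r+1} = 5S_r − 7·(-2)^r = 5·(2·5^r + (-2)^r) − 7·(-2)^r = 2·5^{r+1} + 5·(-2)^r − 7·(-2)^r = 2·5^{r+1} − 2·(-2)^r = 2·5^{r+1} + (-2)^{r+1}.
Hence S_k = 2·5^k + (-2)^k for every k ≥ 0, by induction.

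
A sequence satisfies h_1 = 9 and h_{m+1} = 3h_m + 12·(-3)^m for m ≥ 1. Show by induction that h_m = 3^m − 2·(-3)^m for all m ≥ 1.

Base case: h_1 = 9, and 3^1 − 2·(-3)^1 = 3 + 6 = 9.
Assume h_k = 3^k − 2·(-3)^k for some k ≥ 1.
Then h_{k+1} = 3h_k + 12·(-3)^k = 3·(3^k − 2·(-3)^k) + 12·(-3)^k = 3^{k+1} − 6·(-3)^k + 12·(-3)^k = 3^{k+1} + 6·(-3)^k = 3^{k+1} − 2·(-3)^{k+1}.
By induction, h_m = 3^m − 2·(-3)^m for all m ≥ 1.

h_m = 3^m − 2·(-3)^m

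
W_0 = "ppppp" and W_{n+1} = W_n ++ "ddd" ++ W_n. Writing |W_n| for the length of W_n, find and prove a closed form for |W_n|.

Claim: |W_n| = 2^{n+3} − 3.

Base case: |W_0| = 5, and 2^{0+3} − 3 = 5.
Assume |W_k| = 2^{k+3} − 3.
Then |W_{k+1}| = |W_k| + 3 + |W_k| = 2|W_k| + 3 = 2(2^{k+3} − 3) + 3 = 2^{k+1+3} − 6 + 3 = 2^{k+1+3} − 3.
This completes the inductive step, so |W_n| = 2^{n+3} − 3 for all n ≥ 0.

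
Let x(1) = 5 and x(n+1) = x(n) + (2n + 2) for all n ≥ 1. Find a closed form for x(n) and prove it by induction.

Claim: x(n) = n^2 + n + 3.

Base case: x(1) = 5, and 1^2 + 1 + 3 = 5.
Assume x(k) = k^2 + k + 3.
Then x(k+1) = x(k) + (2k + 2) = (k^2 + k + 3) + (2k + 2) = k^2 + 3k + 5,
and (k+1)^2 + (k+1) + 3 = k^2 + 3k + 5.
By induction, x(n) = n^2 + n + 3 for all n ≥ 1.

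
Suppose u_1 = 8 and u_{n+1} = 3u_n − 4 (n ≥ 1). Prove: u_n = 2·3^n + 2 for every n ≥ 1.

Base case: u_1 = 8, and 2·3^1 + 2 = 6 + 2 = 8.
Assume u_k = 2·3^k + 2 for some k ≥ 1.
Then u_{k+1} = 3u_k − 4 = 3·(2·3^k + 2) − 4 = 6·3^k + 6 − 4 = 2·3^{k+1} + 2.
Hence u_n = 2·3^n + 2 for every n ≥ 1, by induction.

u_n = 2·3^n + 2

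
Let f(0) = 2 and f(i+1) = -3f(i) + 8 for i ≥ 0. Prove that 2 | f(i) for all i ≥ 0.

Base case: f(0) = 2 = 2·1, so 2 | f(0).
Assume 2 | f(m), so f(m) = 2t for some integer t.
Then f(m+1) = -3f(m) + 8 = -3·(2t) + 8 = 2(-3t + 4), so 2 | f(m+1).
By induction, 2 | f(i) for all i ≥ 0.

2 | f(i)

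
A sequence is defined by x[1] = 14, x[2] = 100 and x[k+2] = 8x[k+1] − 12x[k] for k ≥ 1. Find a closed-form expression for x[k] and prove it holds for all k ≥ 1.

Claim: x[k] = 3·6^k − 2·2^k.

Base cases: x[1] = 14 and 3·6^1 − 2·2^1 = 14; x[2] = 100 and 3·6^2 − 2·2^2 = 100.
Assume x[j] = 3·6^j − 2·2^j for all 1 ≤ j ≤ r, where r ≥ 2.
Then x[r+1] = 8x[r] − 12x[r−1] = 8·(3·6^r − 2·2^r) − 12·(3·6^{r−1} − 2·2^{r−1}) = 3·(8·6 − 12)6^{r−1} − 2·(8·2 − 12)2^{r−1} = 108·6^{r−1} − 8·2^{r−1} = 3·6^{r+1} − 2·2^{r+1}.
By strong induction, x[k] = 3·6^k − 2·2^k for all k ≥ 1.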